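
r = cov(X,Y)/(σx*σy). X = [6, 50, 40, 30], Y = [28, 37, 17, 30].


Mean X = 31.5000, Mean Y = 28.0000
SD X = 16.332483, SD Y = 7.176350
Cov = 17.500000
r = 17.500000/(16.332483*7.176350) = 0.1493

r = 0.1493


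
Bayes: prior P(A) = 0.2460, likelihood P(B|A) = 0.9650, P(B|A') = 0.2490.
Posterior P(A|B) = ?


P(B) = P(B|A)*P(A) + P(B|A')*P(A')
= 0.9650*0.2460 + 0.2490*0.7540
= 0.237390 + 0.187746 = 0.425136
P(A|B) = 0.237390/0.425136 = 0.5584

P(A|B) = 0.5584


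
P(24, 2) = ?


P(24,2) = 24!/22!
= 620448401733239439360000/1124000727777607680000
= 552

P(24,2) = 552


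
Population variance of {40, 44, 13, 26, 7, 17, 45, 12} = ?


Mean = 25.5000
Squared deviations: 210.2500, 342.2500, 156.2500, 0.2500, 342.2500, 72.2500, 380.2500, 182.2500
Sum = 1686.0000
Variance = 1686.0000/8 = 210.7500

Variance = 210.7500


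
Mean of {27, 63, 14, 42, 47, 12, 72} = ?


Sum = 27 + 63 + 14 + 42 + 47 + 12 + 72 = 277
n = 7
Mean = 277/7 = 39.5714

Mean = 39.5714


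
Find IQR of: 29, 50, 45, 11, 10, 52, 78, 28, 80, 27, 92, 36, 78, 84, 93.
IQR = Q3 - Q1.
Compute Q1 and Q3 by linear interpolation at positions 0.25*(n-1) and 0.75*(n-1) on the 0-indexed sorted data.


Sorted: 10, 11, 27, 28, 29, 36, 45, 50, 52, 78, 78, 80, 84, 92, 93
Q1 (25th %ile) = 28.5000
Q3 (75th %ile) = 79.0000
IQR = 79.0000 - 28.5000 = 50.5000

IQR = 50.5000


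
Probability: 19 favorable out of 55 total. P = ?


P = 19/55 = 0.3455

P = 0.3455


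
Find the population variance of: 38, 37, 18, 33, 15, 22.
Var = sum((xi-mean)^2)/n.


Mean = 27.1667
Squared deviations: 117.3611, 96.6944, 84.0278, 34.0278, 148.0278, 26.6944
Sum = 506.8333
Variance = 506.8333/6 = 84.4722

Variance = 84.4722


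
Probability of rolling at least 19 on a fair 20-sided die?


Favorable outcomes (roll ≥ 19): 2
Total outcomes = 20
P = 2/20 = 0.1000

P = 0.1000


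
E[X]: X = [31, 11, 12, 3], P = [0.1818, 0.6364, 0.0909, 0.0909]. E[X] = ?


E[X] = 31*0.1818 + 11*0.6364 + 12*0.0909 + 3*0.0909
= 5.6358 + 7.0004 + 1.0908 + 0.2727
= 13.9997

E[X] = 13.9997


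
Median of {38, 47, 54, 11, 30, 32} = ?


Sorted: 11, 30, 32, 38, 47, 54
n = 6 (even)
Middle values: 32 and 38
Median = (32+38)/2 = 35.0000

Median = 35.0000


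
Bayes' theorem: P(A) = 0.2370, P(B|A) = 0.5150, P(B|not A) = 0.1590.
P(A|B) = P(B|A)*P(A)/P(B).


P(B) = P(B|A)*P(A) + P(B|A')*P(A')
= 0.5150*0.2370 + 0.1590*0.7630
= 0.122055 + 0.121317 = 0.243372
P(A|B) = 0.122055/0.243372 = 0.5015

P(A|B) = 0.5015


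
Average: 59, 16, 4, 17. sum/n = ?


Sum = 59 + 16 + 4 + 17 = 96
n = 4
Mean = 96/4 = 24.0000

Mean = 24.0000


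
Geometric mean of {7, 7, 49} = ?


Product = 7 × 7 × 49 = 2401
GM = 2401^(1/3) = 13.3905

GM = 13.3905


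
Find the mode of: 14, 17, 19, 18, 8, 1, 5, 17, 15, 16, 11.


Frequencies: 1:1, 5:1, 8:1, 11:1, 14:1, 15:1, 16:1, 17:2, 18:1, 19:1
Max frequency = 2
Mode = 17

Mode = 17


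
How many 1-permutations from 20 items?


P(20,1) = 20!/19!
= 2432902008176640000/121645100408832000
= 20

P(20,1) = 20


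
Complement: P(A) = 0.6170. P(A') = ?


P(not A) = 1 - 0.6170 = 0.3830

P(not A) = 0.3830


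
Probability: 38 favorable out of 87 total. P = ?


P = 38/87 = 0.4368

P = 0.4368


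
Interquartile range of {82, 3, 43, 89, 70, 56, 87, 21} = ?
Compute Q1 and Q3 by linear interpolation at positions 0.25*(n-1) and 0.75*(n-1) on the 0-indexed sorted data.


Sorted: 3, 21, 43, 56, 70, 82, 87, 89
Q1 (25th %ile) = 37.5000
Q3 (75th %ile) = 83.2500
IQR = 83.2500 - 37.5000 = 45.7500

IQR = 45.7500


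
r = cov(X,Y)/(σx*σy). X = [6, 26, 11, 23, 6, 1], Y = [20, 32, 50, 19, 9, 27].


Mean X = 12.1667, Mean Y = 26.1667
SD X = 9.227074, SD Y = 12.824672
Cov = 18.305556
r = 18.305556/(9.227074*12.824672) = 0.1547

r = 0.1547


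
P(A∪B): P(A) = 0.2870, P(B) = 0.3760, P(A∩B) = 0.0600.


P(A∪B) = 0.2870 + 0.3760 - 0.0600
= 0.6630 - 0.0600
= 0.6030

P(A∪B) = 0.6030


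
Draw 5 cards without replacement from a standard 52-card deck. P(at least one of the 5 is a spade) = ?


P(at least one) = 1 - P(none)
P(none) = (39/52) × (38/51) × (37/50) × (36/49) × (35/48) = 0.221534
P(at least one) = 1 - 0.221534 = 0.7785

P = 0.7785


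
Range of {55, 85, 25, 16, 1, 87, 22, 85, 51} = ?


Max = 87, Min = 1
Range = 87 - 1 = 86

Range = 86


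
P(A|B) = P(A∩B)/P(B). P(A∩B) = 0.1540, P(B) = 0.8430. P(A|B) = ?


P(A|B) = 0.1540/0.8430 = 0.1827

P(A|B) = 0.1827


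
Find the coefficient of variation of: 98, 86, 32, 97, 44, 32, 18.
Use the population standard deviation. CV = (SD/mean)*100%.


Mean = 58.1429
SD = 31.7419
CV = (31.7419/58.1429)*100 = 54.5930%

CV = 54.5930%


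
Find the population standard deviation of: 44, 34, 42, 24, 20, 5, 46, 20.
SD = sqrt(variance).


Mean = 29.3750
Variance = 183.7344
SD = sqrt(183.7344) = 13.5549

SD = 13.5549


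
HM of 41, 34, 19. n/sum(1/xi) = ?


Sum of reciprocals = 1/41 + 1/34 + 1/19 = 0.106434
HM = 3/0.106434 = 28.1866

HM = 28.1866


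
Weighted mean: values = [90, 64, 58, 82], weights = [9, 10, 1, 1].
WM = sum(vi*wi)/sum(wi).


Numerator = 90*9 + 64*10 + 58*1 + 82*1 = 1590
Denominator = 9 + 10 + 1 + 1 = 21
WM = 1590/21 = 75.7143

WM = 75.7143


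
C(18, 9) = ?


C(18,9) = 18!/(9! × 9!)
= 6402373705728000/(362880 × 362880)
= 48620

C(18,9) = 48620


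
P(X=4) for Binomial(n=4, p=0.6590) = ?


C(4,4) = 1
p^4 = 0.188600
(1-p)^0 = 1.000000
P = 1 * 0.188600 * 1.000000 = 0.1886

P(X=4) = 0.1886


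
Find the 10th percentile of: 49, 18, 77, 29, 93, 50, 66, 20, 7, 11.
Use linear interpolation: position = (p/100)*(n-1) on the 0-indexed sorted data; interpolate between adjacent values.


Sorted: 7, 11, 18, 20, 29, 49, 50, 66, 77, 93
n = 10
Index = 10/100 * 9 = 0.9000
Lower = data[0] = 7, Upper = data[1] = 11
P10 = 7 + 0.9000*(4) = 10.6000

P10 = 10.6000


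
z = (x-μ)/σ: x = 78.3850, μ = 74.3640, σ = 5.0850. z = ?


z = (78.3850 - 74.3640)/5.0850
= 4.0210/5.0850
= 0.7908

z = 0.7908


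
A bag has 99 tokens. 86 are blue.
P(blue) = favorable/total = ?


P = 86/99 = 0.8687

P = 0.8687


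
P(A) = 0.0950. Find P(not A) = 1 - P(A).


P(not A) = 1 - 0.0950 = 0.9050

P(not A) = 0.9050


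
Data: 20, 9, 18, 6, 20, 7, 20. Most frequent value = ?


Frequencies: 6:1, 7:1, 9:1, 18:1, 20:3
Max frequency = 3
Mode = 20

Mode = 20


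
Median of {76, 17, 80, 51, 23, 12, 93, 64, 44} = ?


Sorted: 12, 17, 23, 44, 51, 64, 76, 80, 93
n = 9 (odd)
Middle value = 51

Median = 51


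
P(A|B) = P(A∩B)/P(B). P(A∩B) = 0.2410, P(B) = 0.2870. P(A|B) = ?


P(A|B) = 0.2410/0.2870 = 0.8397

P(A|B) = 0.8397


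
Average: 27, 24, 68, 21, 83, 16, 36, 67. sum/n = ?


Sum = 27 + 24 + 68 + 21 + 83 + 16 + 36 + 67 = 342
n = 8
Mean = 342/8 = 42.7500

Mean = 42.7500


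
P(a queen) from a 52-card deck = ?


4 queens in 52 cards
P = 4/52 = 0.0769

P = 0.0769


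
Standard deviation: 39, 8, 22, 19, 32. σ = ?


Mean = 24.0000
Variance = 114.8000
SD = sqrt(114.8000) = 10.7145

SD = 10.7145


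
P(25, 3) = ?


P(25,3) = 25!/22!
= 15511210043330985984000000/1124000727777607680000
= 13800

P(25,3) = 13800


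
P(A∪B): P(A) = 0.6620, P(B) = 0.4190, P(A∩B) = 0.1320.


P(A∪B) = 0.6620 + 0.4190 - 0.1320
= 1.0810 - 0.1320
= 0.9490

P(A∪B) = 0.9490


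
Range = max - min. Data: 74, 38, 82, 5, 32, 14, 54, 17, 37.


Max = 82, Min = 5
Range = 82 - 5 = 77

Range = 77


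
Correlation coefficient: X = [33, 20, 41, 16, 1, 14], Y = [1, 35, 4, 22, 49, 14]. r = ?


Mean X = 20.8333, Mean Y = 20.8333
SD X = 13.030946, SD Y = 16.925490
Cov = -185.027778
r = -185.027778/(13.030946*16.925490) = -0.8389

r = -0.8389


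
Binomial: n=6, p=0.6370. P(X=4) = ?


C(6,4) = 15
p^4 = 0.164648
(1-p)^2 = 0.131769
P = 15 * 0.164648 * 0.131769 = 0.3254

P(X=4) = 0.3254


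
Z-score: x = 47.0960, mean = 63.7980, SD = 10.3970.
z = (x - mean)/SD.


z = (47.0960 - 63.7980)/10.3970
= -16.7020/10.3970
= -1.6064

z = -1.6064


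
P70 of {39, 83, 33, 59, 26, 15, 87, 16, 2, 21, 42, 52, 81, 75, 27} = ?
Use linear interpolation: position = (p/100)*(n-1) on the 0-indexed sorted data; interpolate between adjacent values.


Sorted: 2, 15, 16, 21, 26, 27, 33, 39, 42, 52, 59, 75, 81, 83, 87
n = 15
Index = 70/100 * 14 = 9.8000
Lower = data[9] = 52, Upper = data[10] = 59
P70 = 52 + 0.8000*(7) = 57.6000

P70 = 57.6000


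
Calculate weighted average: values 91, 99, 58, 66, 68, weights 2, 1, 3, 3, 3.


Numerator = 91*2 + 99*1 + 58*3 + 66*3 + 68*3 = 857
Denominator = 2 + 1 + 3 + 3 + 3 = 12
WM = 857/12 = 71.4167

WM = 71.4167


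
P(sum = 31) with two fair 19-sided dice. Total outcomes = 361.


Total outcomes = 19×19 = 361
Favorable (sum = 31): 8
P = 8/361 = 0.0222

P = 0.0222


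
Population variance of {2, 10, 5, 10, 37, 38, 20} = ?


Mean = 17.4286
Squared deviations: 238.0408, 55.1837, 154.4694, 55.1837, 383.0408, 423.1837, 6.6122
Sum = 1315.7143
Variance = 1315.7143/7 = 187.9592

Variance = 187.9592


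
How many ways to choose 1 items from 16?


C(16,1) = 16!/(1! × 15!)
= 20922789888000/(1 × 1307674368000)
= 16

C(16,1) = 16


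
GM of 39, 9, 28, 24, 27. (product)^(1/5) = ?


Product = 39 × 9 × 28 × 24 × 27 = 6368544
GM = 6368544^(1/5) = 22.9513

GM = 22.9513


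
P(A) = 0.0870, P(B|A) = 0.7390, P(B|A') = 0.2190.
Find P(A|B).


P(B) = P(B|A)*P(A) + P(B|A')*P(A')
= 0.7390*0.0870 + 0.2190*0.9130
= 0.064293 + 0.199947 = 0.264240
P(A|B) = 0.064293/0.264240 = 0.2433

P(A|B) = 0.2433


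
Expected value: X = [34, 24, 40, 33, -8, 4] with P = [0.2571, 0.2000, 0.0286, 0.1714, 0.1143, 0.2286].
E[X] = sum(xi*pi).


E[X] = 34*0.2571 + 24*0.2000 + 40*0.0286 + 33*0.1714 - 8*0.1143 + 4*0.2286
= 8.7414 + 4.8000 + 1.1440 + 5.6562 - 0.9144 + 0.9144
= 20.3416

E[X] = 20.3416


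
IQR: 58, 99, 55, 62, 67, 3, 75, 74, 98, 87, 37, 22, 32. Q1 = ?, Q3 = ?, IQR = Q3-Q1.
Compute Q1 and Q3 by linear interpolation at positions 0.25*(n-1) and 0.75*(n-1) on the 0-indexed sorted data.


Sorted: 3, 22, 32, 37, 55, 58, 62, 67, 74, 75, 87, 98, 99
Q1 (25th %ile) = 37.0000
Q3 (75th %ile) = 75.0000
IQR = 75.0000 - 37.0000 = 38.0000

IQR = 38.0000


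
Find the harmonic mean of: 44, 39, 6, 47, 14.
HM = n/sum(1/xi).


Sum of reciprocals = 1/44 + 1/39 + 1/6 + 1/47 + 1/14 = 0.307740
HM = 5/0.307740 = 16.2475

HM = 16.2475


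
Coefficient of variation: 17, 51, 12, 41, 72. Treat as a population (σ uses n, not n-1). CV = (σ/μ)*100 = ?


Mean = 38.6000
SD = 22.1323
CV = (22.1323/38.6000)*100 = 57.3376%

CV = 57.3376%


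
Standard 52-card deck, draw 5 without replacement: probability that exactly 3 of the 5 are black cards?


Hypergeometric: P(X=3) = C(26,3)·C(26,2) / C(52,5)
= 2600 × 325 / 2598960
= 845000/2598960 = 0.3251

P = 0.3251


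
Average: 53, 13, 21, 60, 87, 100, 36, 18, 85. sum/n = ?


Sum = 53 + 13 + 21 + 60 + 87 + 100 + 36 + 18 + 85 = 473
n = 9
Mean = 473/9 = 52.5556

Mean = 52.5556


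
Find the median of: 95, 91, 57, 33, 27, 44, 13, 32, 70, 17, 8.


Sorted: 8, 13, 17, 27, 32, 33, 44, 57, 70, 91, 95
n = 11 (odd)
Middle value = 33

Median = 33


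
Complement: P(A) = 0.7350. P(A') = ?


P(not A) = 1 - 0.7350 = 0.2650

P(not A) = 0.2650


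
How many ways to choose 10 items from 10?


C(10,10) = 10!/(10! × 0!)
= 3628800/(3628800 × 1)
= 1

C(10,10) = 1


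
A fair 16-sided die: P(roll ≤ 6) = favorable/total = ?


Favorable outcomes (roll ≤ 6): 6
Total outcomes = 16
P = 6/16 = 0.3750

P = 0.3750


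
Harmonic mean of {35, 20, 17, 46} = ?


Sum of reciprocals = 1/35 + 1/20 + 1/17 + 1/46 = 0.159134
HM = 4/0.159134 = 25.1360

HM = 25.1360


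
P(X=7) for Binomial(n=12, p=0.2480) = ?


C(12,7) = 792
p^7 = 5.769813e-05
(1-p)^5 = 0.240486
P = 792 * 5.769813e-05 * 0.240486 = 0.0110

P(X=7) = 0.0110


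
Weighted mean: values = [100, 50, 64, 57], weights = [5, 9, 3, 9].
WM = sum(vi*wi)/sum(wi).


Numerator = 100*5 + 50*9 + 64*3 + 57*9 = 1655
Denominator = 5 + 9 + 3 + 9 = 26
WM = 1655/26 = 63.6538

WM = 63.6538


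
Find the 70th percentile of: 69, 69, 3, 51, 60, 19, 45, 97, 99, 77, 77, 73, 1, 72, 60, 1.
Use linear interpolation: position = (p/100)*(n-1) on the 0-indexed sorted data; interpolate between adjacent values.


Sorted: 1, 1, 3, 19, 45, 51, 60, 60, 69, 69, 72, 73, 77, 77, 97, 99
n = 16
Index = 70/100 * 15 = 10.5000
Lower = data[10] = 72, Upper = data[11] = 73
P70 = 72 + 0.5000*(1) = 72.5000

P70 = 72.5000


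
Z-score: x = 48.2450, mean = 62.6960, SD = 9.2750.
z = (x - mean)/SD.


z = (48.2450 - 62.6960)/9.2750
= -14.4510/9.2750
= -1.5581

z = -1.5581


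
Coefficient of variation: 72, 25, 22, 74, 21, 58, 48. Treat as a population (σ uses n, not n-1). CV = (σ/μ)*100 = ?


Mean = 45.7143
SD = 21.5454
CV = (21.5454/45.7143)*100 = 47.1306%

CV = 47.1306%


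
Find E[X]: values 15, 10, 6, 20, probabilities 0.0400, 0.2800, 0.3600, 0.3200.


E[X] = 15*0.0400 + 10*0.2800 + 6*0.3600 + 20*0.3200
= 0.6000 + 2.8000 + 2.1600 + 6.4000
= 11.9600

E[X] = 11.9600


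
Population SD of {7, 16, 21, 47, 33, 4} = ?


Mean = 21.3333
Variance = 221.5556
SD = sqrt(221.5556) = 14.8847

SD = 14.8847


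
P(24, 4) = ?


P(24,4) = 24!/20!
= 620448401733239439360000/2432902008176640000
= 255024

P(24,4) = 255024


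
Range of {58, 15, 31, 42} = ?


Max = 58, Min = 15
Range = 58 - 15 = 43

Range = 43


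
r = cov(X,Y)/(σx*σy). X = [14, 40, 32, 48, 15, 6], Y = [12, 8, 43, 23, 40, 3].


Mean X = 25.8333, Mean Y = 21.5000
SD X = 15.170329, SD Y = 15.392098
Cov = 42.250000
r = 42.250000/(15.170329*15.392098) = 0.1809

r = 0.1809


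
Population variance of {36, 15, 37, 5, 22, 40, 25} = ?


Mean = 25.7143
Squared deviations: 105.7959, 114.7959, 127.3673, 429.0816, 13.7959, 204.0816, 0.5102
Sum = 995.4286
Variance = 995.4286/7 = 142.2041

Variance = 142.2041


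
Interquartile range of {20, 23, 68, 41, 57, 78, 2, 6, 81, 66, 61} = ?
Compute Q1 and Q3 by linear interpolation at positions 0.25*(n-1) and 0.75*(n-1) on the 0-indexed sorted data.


Sorted: 2, 6, 20, 23, 41, 57, 61, 66, 68, 78, 81
Q1 (25th %ile) = 21.5000
Q3 (75th %ile) = 67.0000
IQR = 67.0000 - 21.5000 = 45.5000

IQR = 45.5000


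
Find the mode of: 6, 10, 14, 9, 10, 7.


Frequencies: 6:1, 7:1, 9:1, 10:2, 14:1
Max frequency = 2
Mode = 10

Mode = 10


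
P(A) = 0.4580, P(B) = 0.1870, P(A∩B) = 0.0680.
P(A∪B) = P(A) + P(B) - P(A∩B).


P(A∪B) = 0.4580 + 0.1870 - 0.0680
= 0.6450 - 0.0680
= 0.5770

P(A∪B) = 0.5770


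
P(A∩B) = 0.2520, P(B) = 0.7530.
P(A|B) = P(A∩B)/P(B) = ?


P(A|B) = 0.2520/0.7530 = 0.3347

P(A|B) = 0.3347


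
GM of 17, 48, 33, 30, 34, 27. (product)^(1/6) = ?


Product = 17 × 48 × 33 × 30 × 34 × 27 = 741597120
GM = 741597120^(1/6) = 30.0858

GM = 30.0858


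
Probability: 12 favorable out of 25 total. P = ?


P = 12/25 = 0.4800

P = 0.4800


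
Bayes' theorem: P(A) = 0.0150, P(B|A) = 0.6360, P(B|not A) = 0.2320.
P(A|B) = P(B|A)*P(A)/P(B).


P(B) = P(B|A)*P(A) + P(B|A')*P(A')
= 0.6360*0.0150 + 0.2320*0.9850
= 0.009540 + 0.228520 = 0.238060
P(A|B) = 0.009540/0.238060 = 0.0401

P(A|B) = 0.0401


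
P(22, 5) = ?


P(22,5) = 22!/17!
= 1124000727777607680000/355687428096000
= 3160080

P(22,5) = 3160080


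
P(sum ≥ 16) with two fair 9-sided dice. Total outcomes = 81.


Total outcomes = 9×9 = 81
Favorable (sum ≥ 16): 6
P = 6/81 = 0.0741

P = 0.0741


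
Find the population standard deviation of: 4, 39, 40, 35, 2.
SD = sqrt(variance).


Mean = 24.0000
Variance = 297.2000
SD = sqrt(297.2000) = 17.2395

SD = 17.2395


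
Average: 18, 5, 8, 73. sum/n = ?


Sum = 18 + 5 + 8 + 73 = 104
n = 4
Mean = 104/4 = 26.0000

Mean = 26.0000


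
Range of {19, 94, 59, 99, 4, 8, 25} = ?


Max = 99, Min = 4
Range = 99 - 4 = 95

Range = 95


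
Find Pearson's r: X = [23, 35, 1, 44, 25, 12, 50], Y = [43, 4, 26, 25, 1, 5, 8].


Mean X = 27.1429, Mean Y = 16.0000
SD X = 16.048396, SD Y = 14.461772
Cov = -42.857143
r = -42.857143/(16.048396*14.461772) = -0.1847

r = -0.1847


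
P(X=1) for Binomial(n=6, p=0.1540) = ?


C(6,1) = 6
p^1 = 0.154000
(1-p)^5 = 0.433363
P = 6 * 0.154000 * 0.433363 = 0.4004

P(X=1) = 0.4004


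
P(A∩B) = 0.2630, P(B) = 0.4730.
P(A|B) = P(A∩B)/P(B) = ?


P(A|B) = 0.2630/0.4730 = 0.5560

P(A|B) = 0.5560


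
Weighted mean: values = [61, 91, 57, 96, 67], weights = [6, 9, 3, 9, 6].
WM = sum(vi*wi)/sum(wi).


Numerator = 61*6 + 91*9 + 57*3 + 96*9 + 67*6 = 2622
Denominator = 6 + 9 + 3 + 9 + 6 = 33
WM = 2622/33 = 79.4545

WM = 79.4545


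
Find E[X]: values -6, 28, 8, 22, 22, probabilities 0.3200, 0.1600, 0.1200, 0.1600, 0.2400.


E[X] = -6*0.3200 + 28*0.1600 + 8*0.1200 + 22*0.1600 + 22*0.2400
= -1.9200 + 4.4800 + 0.9600 + 3.5200 + 5.2800
= 12.3200

E[X] = 12.3200


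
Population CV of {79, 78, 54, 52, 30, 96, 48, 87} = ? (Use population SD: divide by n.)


Mean = 65.5000
SD = 21.2485
CV = (21.2485/65.5000)*100 = 32.4405%

CV = 32.4405%


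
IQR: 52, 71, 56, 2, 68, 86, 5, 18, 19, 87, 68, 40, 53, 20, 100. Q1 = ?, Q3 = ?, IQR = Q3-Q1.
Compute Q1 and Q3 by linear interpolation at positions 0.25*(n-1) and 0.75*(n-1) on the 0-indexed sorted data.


Sorted: 2, 5, 18, 19, 20, 40, 52, 53, 56, 68, 68, 71, 86, 87, 100
Q1 (25th %ile) = 19.5000
Q3 (75th %ile) = 69.5000
IQR = 69.5000 - 19.5000 = 50.0000

IQR = 50.0000


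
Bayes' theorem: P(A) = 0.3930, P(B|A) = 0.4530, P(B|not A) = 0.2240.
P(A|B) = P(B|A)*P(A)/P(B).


P(B) = P(B|A)*P(A) + P(B|A')*P(A')
= 0.4530*0.3930 + 0.2240*0.6070
= 0.178029 + 0.135968 = 0.313997
P(A|B) = 0.178029/0.313997 = 0.5670

P(A|B) = 0.5670


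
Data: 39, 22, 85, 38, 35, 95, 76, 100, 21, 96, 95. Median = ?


Sorted: 21, 22, 35, 38, 39, 76, 85, 95, 95, 96, 100
n = 11 (odd)
Middle value = 76

Median = 76


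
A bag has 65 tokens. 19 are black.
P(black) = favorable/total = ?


P = 19/65 = 0.2923

P = 0.2923


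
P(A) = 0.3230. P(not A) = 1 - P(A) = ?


P(not A) = 1 - 0.3230 = 0.6770

P(not A) = 0.6770


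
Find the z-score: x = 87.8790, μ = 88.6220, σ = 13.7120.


z = (87.8790 - 88.6220)/13.7120
= -0.7430/13.7120
= -0.0542

z = -0.0542


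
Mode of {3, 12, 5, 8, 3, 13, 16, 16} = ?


Frequencies: 3:2, 5:1, 8:1, 12:1, 13:1, 16:2
Max frequency = 2
Mode = 3, 16

Mode = 3, 16


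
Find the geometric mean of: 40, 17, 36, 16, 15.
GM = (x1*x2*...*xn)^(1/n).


Product = 40 × 17 × 36 × 16 × 15 = 5875200
GM = 5875200^(1/5) = 22.5842

GM = 22.5842


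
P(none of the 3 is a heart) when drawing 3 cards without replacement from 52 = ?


P(no hearts) = (39/52) × (38/51) × (37/50)
= 0.4135

P = 0.4135


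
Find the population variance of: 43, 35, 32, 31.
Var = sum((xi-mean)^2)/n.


Mean = 35.2500
Squared deviations: 60.0625, 0.0625, 10.5625, 18.0625
Sum = 88.7500
Variance = 88.7500/4 = 22.1875

Variance = 22.1875


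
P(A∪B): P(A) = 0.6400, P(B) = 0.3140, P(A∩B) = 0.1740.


P(A∪B) = 0.6400 + 0.3140 - 0.1740
= 0.9540 - 0.1740
= 0.7800

P(A∪B) = 0.7800


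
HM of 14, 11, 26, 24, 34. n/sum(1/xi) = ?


Sum of reciprocals = 1/14 + 1/11 + 1/26 + 1/24 + 1/34 = 0.271878
HM = 5/0.271878 = 18.3906

HM = 18.3906


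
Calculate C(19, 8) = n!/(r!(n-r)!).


C(19,8) = 19!/(8! × 11!)
= 121645100408832000/(40320 × 39916800)
= 75582

C(19,8) = 75582


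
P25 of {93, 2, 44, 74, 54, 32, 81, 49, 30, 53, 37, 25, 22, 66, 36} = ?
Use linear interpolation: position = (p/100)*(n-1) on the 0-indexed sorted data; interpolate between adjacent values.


Sorted: 2, 22, 25, 30, 32, 36, 37, 44, 49, 53, 54, 66, 74, 81, 93
n = 15
Index = 25/100 * 14 = 3.5000
Lower = data[3] = 30, Upper = data[4] = 32
P25 = 30 + 0.5000*(2) = 31.0000

P25 = 31.0000


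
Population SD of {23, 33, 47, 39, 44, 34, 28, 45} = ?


Mean = 36.6250
Variance = 64.7344
SD = sqrt(64.7344) = 8.0458

SD = 8.0458


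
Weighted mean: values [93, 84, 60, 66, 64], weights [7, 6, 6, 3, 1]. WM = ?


Numerator = 93*7 + 84*6 + 60*6 + 66*3 + 64*1 = 1777
Denominator = 7 + 6 + 6 + 3 + 1 = 23
WM = 1777/23 = 77.2609

WM = 77.2609


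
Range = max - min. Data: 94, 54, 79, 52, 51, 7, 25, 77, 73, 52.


Max = 94, Min = 7
Range = 94 - 7 = 87

Range = 87


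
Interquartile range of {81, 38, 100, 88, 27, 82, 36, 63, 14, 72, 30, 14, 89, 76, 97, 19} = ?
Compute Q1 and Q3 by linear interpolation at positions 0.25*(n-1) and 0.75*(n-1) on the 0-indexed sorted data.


Sorted: 14, 14, 19, 27, 30, 36, 38, 63, 72, 76, 81, 82, 88, 89, 97, 100
Q1 (25th %ile) = 29.2500
Q3 (75th %ile) = 83.5000
IQR = 83.5000 - 29.2500 = 54.2500

IQR = 54.2500


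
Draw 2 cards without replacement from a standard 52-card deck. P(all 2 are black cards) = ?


P(all black cards) = (26/52) × (25/51)
= 0.2451

P = 0.2451


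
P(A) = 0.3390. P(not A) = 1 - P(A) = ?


P(not A) = 1 - 0.3390 = 0.6610

P(not A) = 0.6610


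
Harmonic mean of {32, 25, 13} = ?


Sum of reciprocals = 1/32 + 1/25 + 1/13 = 0.148173
HM = 3/0.148173 = 20.2466

HM = 20.2466


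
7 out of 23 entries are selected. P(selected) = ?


P = 7/23 = 0.3043

P = 0.3043


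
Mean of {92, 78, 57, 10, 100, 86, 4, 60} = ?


Sum = 92 + 78 + 57 + 10 + 100 + 86 + 4 + 60 = 487
n = 8
Mean = 487/8 = 60.8750

Mean = 60.8750


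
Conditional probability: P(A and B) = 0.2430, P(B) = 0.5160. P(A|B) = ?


P(A|B) = 0.2430/0.5160 = 0.4709

P(A|B) = 0.4709


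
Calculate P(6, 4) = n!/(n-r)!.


P(6,4) = 6!/2!
= 720/2
= 360

P(6,4) = 360


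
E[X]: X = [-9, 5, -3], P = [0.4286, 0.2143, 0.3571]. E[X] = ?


E[X] = -9*0.4286 + 5*0.2143 - 3*0.3571
= -3.8574 + 1.0715 - 1.0713
= -3.8572

E[X] = -3.8572


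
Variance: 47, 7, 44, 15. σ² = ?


Mean = 28.2500
Squared deviations: 351.5625, 451.5625, 248.0625, 175.5625
Sum = 1226.7500
Variance = 1226.7500/4 = 306.6875

Variance = 306.6875


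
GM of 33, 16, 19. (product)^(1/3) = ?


Product = 33 × 16 × 19 = 10032
GM = 10032^(1/3) = 21.5673

GM = 21.5673


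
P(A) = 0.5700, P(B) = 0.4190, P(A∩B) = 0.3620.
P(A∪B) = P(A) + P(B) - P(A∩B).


P(A∪B) = 0.5700 + 0.4190 - 0.3620
= 0.9890 - 0.3620
= 0.6270

P(A∪B) = 0.6270


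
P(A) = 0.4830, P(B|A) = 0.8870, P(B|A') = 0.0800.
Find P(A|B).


P(B) = P(B|A)*P(A) + P(B|A')*P(A')
= 0.8870*0.4830 + 0.0800*0.5170
= 0.428421 + 0.041360 = 0.469781
P(A|B) = 0.428421/0.469781 = 0.9120

P(A|B) = 0.9120


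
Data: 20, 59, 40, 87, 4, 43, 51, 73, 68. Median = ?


Sorted: 4, 20, 40, 43, 51, 59, 68, 73, 87
n = 9 (odd)
Middle value = 51

Median = 51


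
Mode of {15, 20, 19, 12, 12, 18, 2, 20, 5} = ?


Frequencies: 2:1, 5:1, 12:2, 15:1, 18:1, 19:1, 20:2
Max frequency = 2
Mode = 12, 20

Mode = 12, 20


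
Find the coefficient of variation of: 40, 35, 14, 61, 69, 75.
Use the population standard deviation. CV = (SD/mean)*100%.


Mean = 49.0000
SD = 21.2995
CV = (21.2995/49.0000)*100 = 43.4683%

CV = 43.4683%


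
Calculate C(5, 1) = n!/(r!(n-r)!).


C(5,1) = 5!/(1! × 4!)
= 120/(1 × 24)
= 5

C(5,1) = 5


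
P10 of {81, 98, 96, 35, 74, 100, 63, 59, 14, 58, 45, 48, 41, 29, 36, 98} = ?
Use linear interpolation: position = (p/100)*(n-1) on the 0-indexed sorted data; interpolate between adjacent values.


Sorted: 14, 29, 35, 36, 41, 45, 48, 58, 59, 63, 74, 81, 96, 98, 98, 100
n = 16
Index = 10/100 * 15 = 1.5000
Lower = data[1] = 29, Upper = data[2] = 35
P10 = 29 + 0.5000*(6) = 32.0000

P10 = 32.0000


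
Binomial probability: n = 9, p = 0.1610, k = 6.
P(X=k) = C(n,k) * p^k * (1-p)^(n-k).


C(9,6) = 84
p^6 = 1.741627e-05
(1-p)^3 = 0.590590
P = 84 * 1.741627e-05 * 0.590590 = 0.0009

P(X=6) = 0.0009


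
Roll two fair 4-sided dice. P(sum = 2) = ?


Total outcomes = 4×4 = 16
Favorable (sum = 2): 1
P = 1/16 = 0.0625

P = 0.0625


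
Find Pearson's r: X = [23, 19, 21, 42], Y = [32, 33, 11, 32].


Mean X = 26.2500, Mean Y = 27.0000
SD X = 9.202581, SD Y = 9.246621
Cov = 25.750000
r = 25.750000/(9.202581*9.246621) = 0.3026

r = 0.3026


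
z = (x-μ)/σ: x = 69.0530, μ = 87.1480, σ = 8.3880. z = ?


z = (69.0530 - 87.1480)/8.3880
= -18.0950/8.3880
= -2.1572

z = -2.1572


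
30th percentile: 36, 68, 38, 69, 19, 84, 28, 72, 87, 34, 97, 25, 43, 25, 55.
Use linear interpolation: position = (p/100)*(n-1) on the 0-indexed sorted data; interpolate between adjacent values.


Sorted: 19, 25, 25, 28, 34, 36, 38, 43, 55, 68, 69, 72, 84, 87, 97
n = 15
Index = 30/100 * 14 = 4.2000
Lower = data[4] = 34, Upper = data[5] = 36
P30 = 34 + 0.2000*(2) = 34.4000

P30 = 34.4000


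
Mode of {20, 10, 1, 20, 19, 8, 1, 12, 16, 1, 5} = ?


Frequencies: 1:3, 5:1, 8:1, 10:1, 12:1, 16:1, 19:1, 20:2
Max frequency = 3
Mode = 1

Mode = 1


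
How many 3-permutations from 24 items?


P(24,3) = 24!/21!
= 620448401733239439360000/51090942171709440000
= 12144

P(24,3) = 12144


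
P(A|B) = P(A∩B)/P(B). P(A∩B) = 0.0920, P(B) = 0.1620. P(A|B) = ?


P(A|B) = 0.0920/0.1620 = 0.5679

P(A|B) = 0.5679


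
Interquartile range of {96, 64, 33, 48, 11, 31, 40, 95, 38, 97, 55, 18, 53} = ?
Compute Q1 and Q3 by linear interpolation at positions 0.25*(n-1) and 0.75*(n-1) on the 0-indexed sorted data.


Sorted: 11, 18, 31, 33, 38, 40, 48, 53, 55, 64, 95, 96, 97
Q1 (25th %ile) = 33.0000
Q3 (75th %ile) = 64.0000
IQR = 64.0000 - 33.0000 = 31.0000

IQR = 31.0000


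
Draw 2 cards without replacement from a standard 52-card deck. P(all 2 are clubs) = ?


P(all clubs) = (13/52) × (12/51)
= 0.0588

P = 0.0588


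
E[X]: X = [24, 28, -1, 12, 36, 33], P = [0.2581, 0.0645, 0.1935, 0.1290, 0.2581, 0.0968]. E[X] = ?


E[X] = 24*0.2581 + 28*0.0645 - 1*0.1935 + 12*0.1290 + 36*0.2581 + 33*0.0968
= 6.1944 + 1.8060 - 0.1935 + 1.5480 + 9.2916 + 3.1944
= 21.8409

E[X] = 21.8409


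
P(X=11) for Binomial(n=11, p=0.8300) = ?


C(11,11) = 1
p^11 = 0.128783
(1-p)^0 = 1.000000
P = 1 * 0.128783 * 1.000000 = 0.1288

P(X=11) = 0.1288


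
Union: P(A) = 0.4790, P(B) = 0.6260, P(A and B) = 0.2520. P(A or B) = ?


P(A∪B) = 0.4790 + 0.6260 - 0.2520
= 1.1050 - 0.2520
= 0.8530

P(A∪B) = 0.8530


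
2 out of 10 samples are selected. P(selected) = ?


P = 2/10 = 0.2000

P = 0.2000


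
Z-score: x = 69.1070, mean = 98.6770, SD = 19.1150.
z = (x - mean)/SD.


z = (69.1070 - 98.6770)/19.1150
= -29.5700/19.1150
= -1.5470

z = -1.5470


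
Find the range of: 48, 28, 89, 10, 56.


Max = 89, Min = 10
Range = 89 - 10 = 79

Range = 79


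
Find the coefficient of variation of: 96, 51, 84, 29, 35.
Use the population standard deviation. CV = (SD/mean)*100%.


Mean = 59.0000
SD = 26.5857
CV = (26.5857/59.0000)*100 = 45.0605%

CV = 45.0605%


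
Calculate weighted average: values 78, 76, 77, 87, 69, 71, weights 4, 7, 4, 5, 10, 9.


Numerator = 78*4 + 76*7 + 77*4 + 87*5 + 69*10 + 71*9 = 2916
Denominator = 4 + 7 + 4 + 5 + 10 + 9 = 39
WM = 2916/39 = 74.7692

WM = 74.7692


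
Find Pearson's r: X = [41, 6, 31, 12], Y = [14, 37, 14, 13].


Mean X = 22.5000, Mean Y = 19.5000
SD X = 14.115594, SD Y = 10.111874
Cov = -92.250000
r = -92.250000/(14.115594*10.111874) = -0.6463

r = -0.6463


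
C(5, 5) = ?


C(5,5) = 5!/(5! × 0!)
= 120/(120 × 1)
= 1

C(5,5) = 1


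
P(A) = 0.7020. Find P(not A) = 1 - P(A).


P(not A) = 1 - 0.7020 = 0.2980

P(not A) = 0.2980


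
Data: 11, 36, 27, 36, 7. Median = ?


Sorted: 7, 11, 27, 36, 36
n = 5 (odd)
Middle value = 27

Median = 27


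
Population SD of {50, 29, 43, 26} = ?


Mean = 37.0000
Variance = 97.5000
SD = sqrt(97.5000) = 9.8742

SD = 9.8742


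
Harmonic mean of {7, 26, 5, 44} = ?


Sum of reciprocals = 1/7 + 1/26 + 1/5 + 1/44 = 0.404046
HM = 4/0.404046 = 9.8999

HM = 9.8999


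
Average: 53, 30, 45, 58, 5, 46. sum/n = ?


Sum = 53 + 30 + 45 + 58 + 5 + 46 = 237
n = 6
Mean = 237/6 = 39.5000

Mean = 39.5000


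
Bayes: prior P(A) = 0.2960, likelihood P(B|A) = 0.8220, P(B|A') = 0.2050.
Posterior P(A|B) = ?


P(B) = P(B|A)*P(A) + P(B|A')*P(A')
= 0.8220*0.2960 + 0.2050*0.7040
= 0.243312 + 0.144320 = 0.387632
P(A|B) = 0.243312/0.387632 = 0.6277

P(A|B) = 0.6277


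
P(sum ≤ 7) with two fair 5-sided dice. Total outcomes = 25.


Total outcomes = 5×5 = 25
Favorable (sum ≤ 7): 19
P = 19/25 = 0.7600

P = 0.7600


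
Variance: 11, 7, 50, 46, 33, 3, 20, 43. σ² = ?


Mean = 26.6250
Squared deviations: 244.1406, 385.1406, 546.3906, 375.3906, 40.6406, 558.1406, 43.8906, 268.1406
Sum = 2461.8750
Variance = 2461.8750/8 = 307.7344

Variance = 307.7344


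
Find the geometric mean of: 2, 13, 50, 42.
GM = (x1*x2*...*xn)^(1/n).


Product = 2 × 13 × 50 × 42 = 54600
GM = 54600^(1/4) = 15.2862

GM = 15.2862


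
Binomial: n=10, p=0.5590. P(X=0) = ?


C(10,0) = 1
p^0 = 1.000000
(1-p)^10 = 0.000278
P = 1 * 1.000000 * 0.000278 = 0.0003

P(X=0) = 0.0003


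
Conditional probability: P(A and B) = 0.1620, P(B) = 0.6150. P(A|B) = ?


P(A|B) = 0.1620/0.6150 = 0.2634

P(A|B) = 0.2634


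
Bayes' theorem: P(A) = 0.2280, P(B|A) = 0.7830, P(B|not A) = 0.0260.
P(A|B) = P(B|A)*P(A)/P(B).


P(B) = P(B|A)*P(A) + P(B|A')*P(A')
= 0.7830*0.2280 + 0.0260*0.7720
= 0.178524 + 0.020072 = 0.198596
P(A|B) = 0.178524/0.198596 = 0.8989

P(A|B) = 0.8989


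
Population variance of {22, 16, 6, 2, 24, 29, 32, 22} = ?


Mean = 19.1250
Squared deviations: 8.2656, 9.7656, 172.2656, 293.2656, 23.7656, 97.5156, 165.7656, 8.2656
Sum = 778.8750
Variance = 778.8750/8 = 97.3594

Variance = 97.3594


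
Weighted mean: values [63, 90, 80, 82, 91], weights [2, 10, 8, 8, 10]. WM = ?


Numerator = 63*2 + 90*10 + 80*8 + 82*8 + 91*10 = 3232
Denominator = 2 + 10 + 8 + 8 + 10 = 38
WM = 3232/38 = 85.0526

WM = 85.0526


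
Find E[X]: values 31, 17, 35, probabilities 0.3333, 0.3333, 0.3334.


E[X] = 31*0.3333 + 17*0.3333 + 35*0.3334
= 10.3323 + 5.6661 + 11.6690
= 27.6674

E[X] = 27.6674


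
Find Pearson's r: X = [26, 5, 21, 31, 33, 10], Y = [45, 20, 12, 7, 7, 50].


Mean X = 21.0000, Mean Y = 23.5000
SD X = 10.376255, SD Y = 17.576025
Cov = -81.833333
r = -81.833333/(10.376255*17.576025) = -0.4487

r = -0.4487


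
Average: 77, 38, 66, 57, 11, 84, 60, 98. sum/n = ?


Sum = 77 + 38 + 66 + 57 + 11 + 84 + 60 + 98 = 491
n = 8
Mean = 491/8 = 61.3750

Mean = 61.3750


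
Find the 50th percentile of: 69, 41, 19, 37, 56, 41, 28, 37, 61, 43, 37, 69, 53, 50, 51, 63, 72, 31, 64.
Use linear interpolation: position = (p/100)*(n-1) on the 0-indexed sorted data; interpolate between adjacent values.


Sorted: 19, 28, 31, 37, 37, 37, 41, 41, 43, 50, 51, 53, 56, 61, 63, 64, 69, 69, 72
n = 19
Index = 50/100 * 18 = 9.0000
Lower = data[9] = 50, Upper = data[10] = 51
P50 = 50 + 0*(1) = 50.0000

P50 = 50.0000


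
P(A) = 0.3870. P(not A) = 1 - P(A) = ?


P(not A) = 1 - 0.3870 = 0.6130

P(not A) = 0.6130


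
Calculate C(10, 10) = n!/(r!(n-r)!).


C(10,10) = 10!/(10! × 0!)
= 3628800/(3628800 × 1)
= 1

C(10,10) = 1


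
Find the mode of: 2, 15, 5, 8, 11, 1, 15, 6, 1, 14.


Frequencies: 1:2, 2:1, 5:1, 6:1, 8:1, 11:1, 14:1, 15:2
Max frequency = 2
Mode = 1, 15

Mode = 1, 15


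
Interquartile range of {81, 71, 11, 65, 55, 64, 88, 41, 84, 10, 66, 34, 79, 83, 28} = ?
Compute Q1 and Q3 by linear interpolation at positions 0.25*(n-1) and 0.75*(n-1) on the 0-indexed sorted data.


Sorted: 10, 11, 28, 34, 41, 55, 64, 65, 66, 71, 79, 81, 83, 84, 88
Q1 (25th %ile) = 37.5000
Q3 (75th %ile) = 80.0000
IQR = 80.0000 - 37.5000 = 42.5000

IQR = 42.5000


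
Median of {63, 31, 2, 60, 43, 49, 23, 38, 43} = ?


Sorted: 2, 23, 31, 38, 43, 43, 49, 60, 63
n = 9 (odd)
Middle value = 43

Median = 43


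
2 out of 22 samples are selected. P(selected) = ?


P = 2/22 = 0.0909

P = 0.0909


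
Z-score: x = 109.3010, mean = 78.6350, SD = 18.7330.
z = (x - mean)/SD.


z = (109.3010 - 78.6350)/18.7330
= 30.6660/18.7330
= 1.6370

z = 1.6370


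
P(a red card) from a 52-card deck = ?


26 red cards in 52 cards
P = 26/52 = 0.5000

P = 0.5000


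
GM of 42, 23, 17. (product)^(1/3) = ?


Product = 42 × 23 × 17 = 16422
GM = 16422^(1/3) = 25.4180

GM = 25.4180


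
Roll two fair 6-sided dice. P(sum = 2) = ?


Total outcomes = 6×6 = 36
Favorable (sum = 2): 1
P = 1/36 = 0.0278

P = 0.0278


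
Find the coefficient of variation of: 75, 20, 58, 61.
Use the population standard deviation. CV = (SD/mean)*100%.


Mean = 53.5000
SD = 20.3777
CV = (20.3777/53.5000)*100 = 38.0891%

CV = 38.0891%


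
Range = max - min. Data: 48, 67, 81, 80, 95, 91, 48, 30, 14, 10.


Max = 95, Min = 10
Range = 95 - 10 = 85

Range = 85


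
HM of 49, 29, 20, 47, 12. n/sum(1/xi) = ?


Sum of reciprocals = 1/49 + 1/29 + 1/20 + 1/47 + 1/12 = 0.209501
HM = 5/0.209501 = 23.8663

HM = 23.8663


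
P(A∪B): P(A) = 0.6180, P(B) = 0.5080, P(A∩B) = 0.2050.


P(A∪B) = 0.6180 + 0.5080 - 0.2050
= 1.1260 - 0.2050
= 0.9210

P(A∪B) = 0.9210


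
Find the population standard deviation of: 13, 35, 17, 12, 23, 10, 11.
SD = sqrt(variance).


Mean = 17.2857
Variance = 69.3469
SD = sqrt(69.3469) = 8.3275

SD = 8.3275


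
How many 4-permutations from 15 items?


P(15,4) = 15!/11!
= 1307674368000/39916800
= 32760

P(15,4) = 32760


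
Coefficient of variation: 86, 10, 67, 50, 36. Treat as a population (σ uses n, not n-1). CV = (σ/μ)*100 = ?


Mean = 49.8000
SD = 26.0031
CV = (26.0031/49.8000)*100 = 52.2150%

CV = 52.2150%


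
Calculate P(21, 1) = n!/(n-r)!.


P(21,1) = 21!/20!
= 51090942171709440000/2432902008176640000
= 21

P(21,1) = 21


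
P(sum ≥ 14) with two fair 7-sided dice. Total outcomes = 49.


Total outcomes = 7×7 = 49
Favorable (sum ≥ 14): 1
P = 1/49 = 0.0204

P = 0.0204


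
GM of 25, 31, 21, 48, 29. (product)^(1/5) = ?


Product = 25 × 31 × 21 × 48 × 29 = 22654800
GM = 22654800^(1/5) = 29.5823

GM = 29.5823


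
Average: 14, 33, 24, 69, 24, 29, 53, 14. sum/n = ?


Sum = 14 + 33 + 24 + 69 + 24 + 29 + 53 + 14 = 260
n = 8
Mean = 260/8 = 32.5000

Mean = 32.5000


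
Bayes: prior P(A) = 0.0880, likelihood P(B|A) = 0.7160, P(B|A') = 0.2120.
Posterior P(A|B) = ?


P(B) = P(B|A)*P(A) + P(B|A')*P(A')
= 0.7160*0.0880 + 0.2120*0.9120
= 0.063008 + 0.193344 = 0.256352
P(A|B) = 0.063008/0.256352 = 0.2458

P(A|B) = 0.2458


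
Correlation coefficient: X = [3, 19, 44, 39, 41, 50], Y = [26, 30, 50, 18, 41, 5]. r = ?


Mean X = 32.6667, Mean Y = 28.3333
SD X = 16.357126, SD Y = 14.659089
Cov = -12.055556
r = -12.055556/(16.357126*14.659089) = -0.0503

r = -0.0503


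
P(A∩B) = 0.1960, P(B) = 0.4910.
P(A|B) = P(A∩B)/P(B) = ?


P(A|B) = 0.1960/0.4910 = 0.3992

P(A|B) = 0.3992


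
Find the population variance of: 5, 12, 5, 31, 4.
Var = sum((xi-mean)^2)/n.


Mean = 11.4000
Squared deviations: 40.9600, 0.3600, 40.9600, 384.1600, 54.7600
Sum = 521.2000
Variance = 521.2000/5 = 104.2400

Variance = 104.2400


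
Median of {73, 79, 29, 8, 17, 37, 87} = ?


Sorted: 8, 17, 29, 37, 73, 79, 87
n = 7 (odd)
Middle value = 37

Median = 37


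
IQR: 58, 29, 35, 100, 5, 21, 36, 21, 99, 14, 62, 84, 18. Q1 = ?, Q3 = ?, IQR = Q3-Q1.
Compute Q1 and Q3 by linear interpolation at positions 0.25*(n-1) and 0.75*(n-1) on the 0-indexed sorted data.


Sorted: 5, 14, 18, 21, 21, 29, 35, 36, 58, 62, 84, 99, 100
Q1 (25th %ile) = 21.0000
Q3 (75th %ile) = 62.0000
IQR = 62.0000 - 21.0000 = 41.0000

IQR = 41.0000


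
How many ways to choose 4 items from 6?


C(6,4) = 6!/(4! × 2!)
= 720/(24 × 2)
= 15

C(6,4) = 15


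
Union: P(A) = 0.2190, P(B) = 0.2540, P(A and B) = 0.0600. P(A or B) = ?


P(A∪B) = 0.2190 + 0.2540 - 0.0600
= 0.4730 - 0.0600
= 0.4130

P(A∪B) = 0.4130


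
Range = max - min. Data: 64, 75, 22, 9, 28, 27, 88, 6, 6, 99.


Max = 99, Min = 6
Range = 99 - 6 = 93

Range = 93


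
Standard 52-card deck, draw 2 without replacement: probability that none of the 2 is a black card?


P(no black cards) = (26/52) × (25/51)
= 0.2451

P = 0.2451


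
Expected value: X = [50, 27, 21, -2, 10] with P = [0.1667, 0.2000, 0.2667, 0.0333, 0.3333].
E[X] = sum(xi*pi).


E[X] = 50*0.1667 + 27*0.2000 + 21*0.2667 - 2*0.0333 + 10*0.3333
= 8.3350 + 5.4000 + 5.6007 - 0.0666 + 3.3330
= 22.6021

E[X] = 22.6021


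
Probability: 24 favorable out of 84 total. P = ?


P = 24/84 = 0.2857

P = 0.2857


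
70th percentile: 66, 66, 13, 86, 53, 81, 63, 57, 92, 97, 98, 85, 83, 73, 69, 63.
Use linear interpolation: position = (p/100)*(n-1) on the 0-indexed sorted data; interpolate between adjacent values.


Sorted: 13, 53, 57, 63, 63, 66, 66, 69, 73, 81, 83, 85, 86, 92, 97, 98
n = 16
Index = 70/100 * 15 = 10.5000
Lower = data[10] = 83, Upper = data[11] = 85
P70 = 83 + 0.5000*(2) = 84.0000

P70 = 84.0000


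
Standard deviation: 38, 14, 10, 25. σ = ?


Mean = 21.7500
Variance = 118.1875
SD = sqrt(118.1875) = 10.8714

SD = 10.8714


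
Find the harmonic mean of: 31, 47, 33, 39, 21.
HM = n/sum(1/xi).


Sum of reciprocals = 1/31 + 1/47 + 1/33 + 1/39 + 1/21 = 0.157098
HM = 5/0.157098 = 31.8273

HM = 31.8273


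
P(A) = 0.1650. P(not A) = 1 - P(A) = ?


P(not A) = 1 - 0.1650 = 0.8350

P(not A) = 0.8350


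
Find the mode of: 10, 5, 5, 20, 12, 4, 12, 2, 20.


Frequencies: 2:1, 4:1, 5:2, 10:1, 12:2, 20:2
Max frequency = 2
Mode = 5, 12, 20

Mode = 5, 12, 20


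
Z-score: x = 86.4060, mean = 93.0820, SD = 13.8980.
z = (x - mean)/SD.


z = (86.4060 - 93.0820)/13.8980
= -6.6760/13.8980
= -0.4804

z = -0.4804


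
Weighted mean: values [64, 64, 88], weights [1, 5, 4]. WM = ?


Numerator = 64*1 + 64*5 + 88*4 = 736
Denominator = 1 + 5 + 4 = 10
WM = 736/10 = 73.6000

WM = 73.6000


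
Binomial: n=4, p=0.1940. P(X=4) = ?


C(4,4) = 1
p^4 = 0.001416
(1-p)^0 = 1.000000
P = 1 * 0.001416 * 1.000000 = 0.0014

P(X=4) = 0.0014


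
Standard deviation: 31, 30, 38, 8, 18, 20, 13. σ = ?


Mean = 22.5714
Variance = 99.3878
SD = sqrt(99.3878) = 9.9693

SD = 9.9693


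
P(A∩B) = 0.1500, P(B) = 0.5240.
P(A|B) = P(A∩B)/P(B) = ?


P(A|B) = 0.1500/0.5240 = 0.2863

P(A|B) = 0.2863


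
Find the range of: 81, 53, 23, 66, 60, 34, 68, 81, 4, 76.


Max = 81, Min = 4
Range = 81 - 4 = 77

Range = 77


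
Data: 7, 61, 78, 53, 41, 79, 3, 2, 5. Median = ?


Sorted: 2, 3, 5, 7, 41, 53, 61, 78, 79
n = 9 (odd)
Middle value = 41

Median = 41


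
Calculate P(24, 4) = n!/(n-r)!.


P(24,4) = 24!/20!
= 620448401733239439360000/2432902008176640000
= 255024

P(24,4) = 255024


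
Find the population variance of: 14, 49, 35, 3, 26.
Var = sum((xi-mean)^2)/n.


Mean = 25.4000
Squared deviations: 129.9600, 556.9600, 92.1600, 501.7600, 0.3600
Sum = 1281.2000
Variance = 1281.2000/5 = 256.2400

Variance = 256.2400


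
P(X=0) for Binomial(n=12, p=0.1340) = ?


C(12,0) = 1
p^0 = 1.000000
(1-p)^12 = 0.177916
P = 1 * 1.000000 * 0.177916 = 0.1779

P(X=0) = 0.1779


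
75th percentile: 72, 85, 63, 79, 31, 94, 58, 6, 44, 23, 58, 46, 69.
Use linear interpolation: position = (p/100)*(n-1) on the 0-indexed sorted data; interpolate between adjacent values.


Sorted: 6, 23, 31, 44, 46, 58, 58, 63, 69, 72, 79, 85, 94
n = 13
Index = 75/100 * 12 = 9.0000
Lower = data[9] = 72, Upper = data[10] = 79
P75 = 72 + 0*(7) = 72.0000

P75 = 72.0000


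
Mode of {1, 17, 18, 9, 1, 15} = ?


Frequencies: 1:2, 9:1, 15:1, 17:1, 18:1
Max frequency = 2
Mode = 1

Mode = 1


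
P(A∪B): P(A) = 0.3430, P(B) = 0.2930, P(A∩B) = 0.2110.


P(A∪B) = 0.3430 + 0.2930 - 0.2110
= 0.6360 - 0.2110
= 0.4250

P(A∪B) = 0.4250


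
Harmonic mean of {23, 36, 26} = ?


Sum of reciprocals = 1/23 + 1/36 + 1/26 = 0.109718
HM = 3/0.109718 = 27.3429

HM = 27.3429
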